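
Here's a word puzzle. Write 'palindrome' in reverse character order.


Reverse 'palindrome' character by character: 'emordnilap'.

emordnilap


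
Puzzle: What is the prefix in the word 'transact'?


The word 'transact' = 'trans' (prefix) + 'act' (root). The prefix is 'trans'.

trans


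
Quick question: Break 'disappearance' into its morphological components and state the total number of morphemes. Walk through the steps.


Step 1: Identify prefix: 'dis' (meaning: not/apart)
Step 2: Identify root: 'appear'
Step 3: Identify suffix(es): 'ance'
Decomposition: dis- (prefix: not/apart) + appear (root) + -ance (suffix: state/act)
Total morphemes: 3

3 morphemes (dis- (prefix: not/apart) + appear (root) + -ance (suffix: state/act))


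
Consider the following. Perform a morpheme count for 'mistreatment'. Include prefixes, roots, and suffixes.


Decomposition: mis- (prefix) + treat (root) + -ment (suffix) = 3 morpheme(s)

3 morphemes


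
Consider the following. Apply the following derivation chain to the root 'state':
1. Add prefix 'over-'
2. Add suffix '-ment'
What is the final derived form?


Step 1: Add prefix 'over-' to 'state' = 'overstate'
Step 2: Add suffix '-ment' to 'overstate' = 'overstatement'

overstatement


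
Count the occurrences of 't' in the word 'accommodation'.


Letter 't' in 'accommodation': found at position(s) 10 = 1 occurrence(s).

1


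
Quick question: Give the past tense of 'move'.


Apply rule: Add -d (word ends in -e). 'move' becomes 'moved'.

moved


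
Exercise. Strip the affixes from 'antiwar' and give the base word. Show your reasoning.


Remove prefix 'anti' from 'antiwar' to get root 'war'.

war


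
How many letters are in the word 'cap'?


Spell out 'cap' and number each letter: c(1), a(2), p(3). Total: 3 letters.

3


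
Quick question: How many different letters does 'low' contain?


Unique letters in 'low': {l, o, w} = 3 distinct letters.

3


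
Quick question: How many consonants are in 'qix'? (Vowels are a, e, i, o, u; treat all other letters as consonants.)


Consonants in 'qix': q, x = 2 consonants.

2


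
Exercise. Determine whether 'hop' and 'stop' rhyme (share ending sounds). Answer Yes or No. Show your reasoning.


Rime (stressed vowel + following sounds) of 'hop': -op = /ɒp/
Rime of 'stop': -op = /ɒp/
/ɒp/ and /ɒp/ are the same ending sound, so the words rhyme.

Yes


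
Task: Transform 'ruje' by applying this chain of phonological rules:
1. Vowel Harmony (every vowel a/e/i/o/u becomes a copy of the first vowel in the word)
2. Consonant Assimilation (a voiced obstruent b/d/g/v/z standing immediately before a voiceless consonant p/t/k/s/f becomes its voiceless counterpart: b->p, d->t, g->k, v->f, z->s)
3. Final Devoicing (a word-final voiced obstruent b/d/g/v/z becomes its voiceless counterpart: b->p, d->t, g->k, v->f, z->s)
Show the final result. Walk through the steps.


Starting form: 'ruje'
Rule 1: Vowel Harmony: all vowels become 'u' (matching first vowel). 'ruje' -> 'ruju'
Rule 2: Consonant Assimilation: no voiced obstruent (b/d/g/v/z) stands immediately before a voiceless consonant (p/t/k/s/f). No change.
Rule 3: Final Devoicing: the word ends in the vowel 'u', not a consonant. No change.
Final form: 'ruju'

ruju


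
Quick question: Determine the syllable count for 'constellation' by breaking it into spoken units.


Break 'constellation' into syllables: con-stel-la-tion -> con | stel | la | tion = 4 syllables

4 syllables


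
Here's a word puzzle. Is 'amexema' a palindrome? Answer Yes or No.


Forward: 'amexema'
Reversed: 'amexema'
They are identical.

Yes


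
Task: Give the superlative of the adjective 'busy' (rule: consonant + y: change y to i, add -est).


Apply superlative formation (consonant + y: change y to i, add -est): 'busy' -> 'busiest'.

busiest


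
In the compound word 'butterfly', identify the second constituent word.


Split 'butterfly' into 'butter' + 'fly'. The second part is 'fly'.

fly


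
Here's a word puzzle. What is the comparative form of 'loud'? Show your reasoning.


Apply comparative formation (add -er): 'loud' -> 'louder'.

louder


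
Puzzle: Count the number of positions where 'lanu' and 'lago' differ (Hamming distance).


Alignment:
Position 1: 'l' vs 'l' = match
Position 2: 'a' vs 'a' = match
Position 3: 'n' vs 'g' = DIFFER
Position 4: 'u' vs 'o' = DIFFER
Total differences: 2

2


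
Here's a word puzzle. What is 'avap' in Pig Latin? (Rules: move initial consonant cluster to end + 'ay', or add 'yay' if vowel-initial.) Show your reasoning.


'avap' starts with a vowel, so add 'yay': 'avapyay'.

avapyay


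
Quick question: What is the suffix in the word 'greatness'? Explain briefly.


The word 'greatness' = 'great' (root) + '-ness' (suffix). The suffix is '-ness'.

ness


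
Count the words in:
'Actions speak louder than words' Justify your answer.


Split into words: Actions | speak | louder | than | words = 5 words.

5


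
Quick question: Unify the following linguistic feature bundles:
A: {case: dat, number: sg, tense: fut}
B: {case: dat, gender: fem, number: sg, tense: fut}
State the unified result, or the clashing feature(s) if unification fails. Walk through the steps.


Compare features:
case: A=dat vs B=dat -> unified: dat
gender: A=_ vs B=fem -> unified: fem
number: A=sg vs B=sg -> unified: sg
tense: A=fut vs B=fut -> unified: fut
No clashes found.

Unified: {case: dat, gender: fem, number: sg, tense: fut}


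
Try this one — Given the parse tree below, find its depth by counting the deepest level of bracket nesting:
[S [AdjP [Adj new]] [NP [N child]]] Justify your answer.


Count bracket nesting levels:
'[' at pos 0: depth = 1
'[' at pos 3: depth = 2
'[' at pos 9: depth = 3
'[' at pos 20: depth = 2
'[' at pos 24: depth = 3
Maximum depth reached: 3

3


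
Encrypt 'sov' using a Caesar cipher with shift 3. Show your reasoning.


Shift each letter by 3: s -> v, o -> r, v -> y. Result: 'vry'.

vry


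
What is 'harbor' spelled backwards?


Reverse 'harbor' character by character: 'robrah'.

robrah


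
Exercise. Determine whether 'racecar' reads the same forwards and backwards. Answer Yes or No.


Forward: 'racecar'
Reversed: 'racecar'
They are identical.

Yes


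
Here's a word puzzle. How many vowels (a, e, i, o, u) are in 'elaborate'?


Vowels in 'elaborate': e, a, o, a, e = 5 vowels.

5


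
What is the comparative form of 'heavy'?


Apply comparative formation (consonant + y: change y to i, add -er): 'heavy' -> 'heavier'.

heavier


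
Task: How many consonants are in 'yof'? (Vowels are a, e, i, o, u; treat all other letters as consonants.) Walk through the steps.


Consonants in 'yof': y, f = 2 consonants.

2


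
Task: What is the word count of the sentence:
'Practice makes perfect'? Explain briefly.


Split into words: Practice | makes | perfect = 3 words.

3


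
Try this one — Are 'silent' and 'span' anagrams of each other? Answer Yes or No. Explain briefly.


Sorted letters of 'silent': 'eilnst'
Sorted letters of 'span': 'anps'
They do not match.

No


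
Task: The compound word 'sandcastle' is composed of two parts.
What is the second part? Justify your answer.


Split 'sandcastle' into 'sand' + 'castle'. The second part is 'castle'.

castle


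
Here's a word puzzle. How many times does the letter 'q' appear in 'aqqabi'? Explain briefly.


Letter 'q' in 'aqqabi': found at position(s) 2, 3 = 2 occurrence(s).

2


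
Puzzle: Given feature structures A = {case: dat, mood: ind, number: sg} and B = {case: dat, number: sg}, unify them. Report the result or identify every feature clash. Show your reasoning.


Compare features:
case: A=dat vs B=dat -> unified: dat
mood: A=ind vs B=_ -> unified: ind
number: A=sg vs B=sg -> unified: sg
No clashes found.

Unified: {case: dat, mood: ind, number: sg}


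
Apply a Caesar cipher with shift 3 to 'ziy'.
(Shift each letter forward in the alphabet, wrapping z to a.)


Shift each letter by 3: z -> c, i -> l, y -> b. Result: 'clb'.

clb


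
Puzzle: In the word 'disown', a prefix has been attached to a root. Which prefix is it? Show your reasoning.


The word 'disown' = 'dis' (prefix) + 'own' (root). The prefix is 'dis'.

dis


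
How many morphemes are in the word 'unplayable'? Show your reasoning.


Decomposition: un- (prefix) + play (root) + -able (suffix) = 3 morpheme(s)

3 morphemes


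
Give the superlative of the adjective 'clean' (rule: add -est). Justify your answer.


Apply superlative formation (add -est): 'clean' -> 'cleanest'.

cleanest


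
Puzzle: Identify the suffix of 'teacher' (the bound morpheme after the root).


The word 'teacher' = 'teach' (root) + '-er' (suffix). The suffix is '-er'.

er


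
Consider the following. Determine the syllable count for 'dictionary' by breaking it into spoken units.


Break 'dictionary' into syllables: dic-tion-ar-y -> dic | tion | ar | y = 4 syllables

4 syllables


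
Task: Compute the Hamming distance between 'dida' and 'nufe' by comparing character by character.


Alignment:
Position 1: 'd' vs 'n' = DIFFER
Position 2: 'i' vs 'u' = DIFFER
Position 3: 'd' vs 'f' = DIFFER
Position 4: 'a' vs 'e' = DIFFER
Total differences: 4

4


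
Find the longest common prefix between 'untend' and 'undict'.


Compare from the start: 2 characters match: 'un'. Mismatch at position 3: 't' vs 'd'.

un


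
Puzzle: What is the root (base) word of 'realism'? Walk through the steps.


Remove suffix '-ism' from 'realism' to get root 'real'.

real


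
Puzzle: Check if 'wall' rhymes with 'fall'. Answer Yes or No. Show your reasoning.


Rime (stressed vowel + following sounds) of 'wall': -all = /ɔːl/
Rime of 'fall': -all = /ɔːl/
/ɔːl/ and /ɔːl/ are the same ending sound, so the words rhyme.

Yes


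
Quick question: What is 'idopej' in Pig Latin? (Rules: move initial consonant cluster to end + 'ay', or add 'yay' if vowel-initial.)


'idopej' starts with a vowel, so add 'yay': 'idopejyay'.

idopejyay


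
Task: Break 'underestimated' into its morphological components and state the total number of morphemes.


Step 1: Identify prefix: 'under' (meaning: beneath/insufficient)
Step 2: Identify root: 'estimate'
Step 3: Identify suffix(es): 'ed'
Decomposition: under- (prefix: beneath/insufficient) + estimate (root) + -ed (suffix: past)
Total morphemes: 3

3 morphemes (under- (prefix: beneath/insufficient) + estimate (root) + -ed (suffix: past))


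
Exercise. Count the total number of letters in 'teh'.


Spell out 'teh' and number each letter: t(1), e(2), h(3). Total: 3 letters.

3


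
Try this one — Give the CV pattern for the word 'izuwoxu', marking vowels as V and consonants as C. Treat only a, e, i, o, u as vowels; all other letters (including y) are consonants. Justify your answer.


Letter mapping: i = V, z = C, u = V, w = C, o = V, x = C, u = V.

VCVCVCV


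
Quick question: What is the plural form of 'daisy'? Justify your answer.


Apply rule: Change -y to -ies (consonant + y). 'daisy' becomes 'daisies'.

daisies


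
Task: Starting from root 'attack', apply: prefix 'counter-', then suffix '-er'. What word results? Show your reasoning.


Step 1: Add prefix 'counter-' to 'attack' = 'counterattack'
Step 2: Add suffix '-er' to 'counterattack' = 'counterattacker'

counterattacker


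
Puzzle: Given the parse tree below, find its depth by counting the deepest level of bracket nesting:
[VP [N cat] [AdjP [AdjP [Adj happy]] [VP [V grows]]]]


Count bracket nesting levels:
'[' at pos 0: depth = 1
'[' at pos 4: depth = 2
'[' at pos 12: depth = 2
'[' at pos 18: depth = 3
'[' at pos 24: depth = 4
'[' at pos 37: depth = 3
'[' at pos 41: depth = 4
Maximum depth reached: 4

4


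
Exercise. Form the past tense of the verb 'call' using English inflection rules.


Apply rule: Add -ed. 'call' becomes 'called'.

called


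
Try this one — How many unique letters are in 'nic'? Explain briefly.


Unique letters in 'nic': {c, i, n} = 3 distinct letters.

3


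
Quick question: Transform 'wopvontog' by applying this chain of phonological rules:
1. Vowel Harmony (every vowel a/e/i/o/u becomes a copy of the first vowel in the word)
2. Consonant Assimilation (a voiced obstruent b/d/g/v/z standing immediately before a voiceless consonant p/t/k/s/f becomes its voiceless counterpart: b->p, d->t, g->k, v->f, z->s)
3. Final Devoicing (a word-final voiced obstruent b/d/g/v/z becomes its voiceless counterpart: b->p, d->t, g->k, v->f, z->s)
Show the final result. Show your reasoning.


Starting form: 'wopvontog'
Rule 1: Vowel Harmony: all vowels already match. No change.
Rule 2: Consonant Assimilation: no voiced obstruent (b/d/g/v/z) stands immediately before a voiceless consonant (p/t/k/s/f). No change.
Rule 3: Final Devoicing: word-final voiced obstruent 'g' becomes voiceless 'k'. 'wopvontog' -> 'wopvontok'
Final form: 'wopvontok'

wopvontok


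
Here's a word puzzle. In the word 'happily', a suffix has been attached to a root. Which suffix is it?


The word 'happily' = 'happy' (root) + '-ly' (suffix). The suffix is '-ly'.

ly


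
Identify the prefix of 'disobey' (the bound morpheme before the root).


The word 'disobey' = 'dis' (prefix) + 'obey' (root). The prefix is 'dis'.

dis


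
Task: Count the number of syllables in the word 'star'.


Break 'star' into syllables: star -> star = 1 syllable

1 syllable


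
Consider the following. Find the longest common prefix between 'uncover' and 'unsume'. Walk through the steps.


Compare from the start: 2 characters match: 'un'. Mismatch at position 3: 'c' vs 's'.

un


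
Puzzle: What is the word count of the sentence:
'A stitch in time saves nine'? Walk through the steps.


Split into words: A | stitch | in | time | saves | nine = 6 words.

6


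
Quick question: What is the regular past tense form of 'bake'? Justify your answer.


Apply rule: Add -d (word ends in -e). 'bake' becomes 'baked'.

baked


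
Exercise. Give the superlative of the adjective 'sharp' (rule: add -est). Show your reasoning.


Apply superlative formation (add -est): 'sharp' -> 'sharpest'.

sharpest


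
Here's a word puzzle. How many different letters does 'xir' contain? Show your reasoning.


Unique letters in 'xir': {i, r, x} = 3 distinct letters.

3


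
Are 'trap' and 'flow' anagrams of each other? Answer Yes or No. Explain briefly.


Sorted letters of 'trap': 'aprt'
Sorted letters of 'flow': 'flow'
They do not match.

No


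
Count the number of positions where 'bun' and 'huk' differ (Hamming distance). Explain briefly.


Alignment:
Position 1: 'b' vs 'h' = DIFFER
Position 2: 'u' vs 'u' = match
Position 3: 'n' vs 'k' = DIFFER
Total differences: 2

2


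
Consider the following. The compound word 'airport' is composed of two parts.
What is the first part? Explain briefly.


Split 'airport' into 'air' + 'port'. The first part is 'air'.

air


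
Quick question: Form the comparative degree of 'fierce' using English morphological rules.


Apply comparative formation (ends in e: add -r): 'fierce' -> 'fiercer'.

fiercer


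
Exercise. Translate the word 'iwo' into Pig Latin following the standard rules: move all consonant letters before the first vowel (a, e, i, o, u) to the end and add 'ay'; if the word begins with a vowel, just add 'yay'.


'iwo' starts with a vowel, so add 'yay': 'iwoyay'.

iwoyay


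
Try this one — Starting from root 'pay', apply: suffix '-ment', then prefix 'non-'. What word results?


Step 1: Add suffix '-ment' to 'pay' = 'payment'
Step 2: Add prefix 'non-' to 'payment' = 'nonpayment'

nonpayment


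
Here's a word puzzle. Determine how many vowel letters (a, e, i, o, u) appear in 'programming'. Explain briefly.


Vowels in 'programming': o, a, i = 3 vowels.

3


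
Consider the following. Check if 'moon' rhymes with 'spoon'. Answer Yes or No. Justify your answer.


Rime (stressed vowel + following sounds) of 'moon': -oon = /uːn/
Rime of 'spoon': -oon = /uːn/
/uːn/ and /uːn/ are the same ending sound, so the words rhyme.

Yes


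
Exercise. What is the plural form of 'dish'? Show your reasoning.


Apply rule: Add -es (sibilant/fricative ending). 'dish' becomes 'dishes'.

dishes


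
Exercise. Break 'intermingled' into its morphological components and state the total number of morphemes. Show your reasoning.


Step 1: Identify prefix: 'inter' (meaning: between)
Step 2: Identify root: 'mingle'
Step 3: Identify suffix(es): 'ed'
Decomposition: inter- (prefix: between) + mingle (root) + -ed (suffix: past)
Total morphemes: 3

3 morphemes (inter- (prefix: between) + mingle (root) + -ed (suffix: past))


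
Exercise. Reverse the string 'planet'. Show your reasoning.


Reverse 'planet' character by character: 'tenalp'.

tenalp


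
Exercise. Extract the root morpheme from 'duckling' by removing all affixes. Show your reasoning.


Remove suffix '-ling' from 'duckling' to get root 'duck'.

duck


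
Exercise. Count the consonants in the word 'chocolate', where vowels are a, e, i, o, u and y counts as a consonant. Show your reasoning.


Consonants in 'chocolate': c, h, c, l, t = 5 consonants.

5


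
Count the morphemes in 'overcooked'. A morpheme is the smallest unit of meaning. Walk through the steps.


Decomposition: over- (prefix) + cook (root) + -ed (suffix) = 3 morpheme(s)

3 morphemes


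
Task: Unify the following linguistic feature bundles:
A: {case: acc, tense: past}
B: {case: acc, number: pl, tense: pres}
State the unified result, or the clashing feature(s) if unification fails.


Compare features:
case: A=acc vs B=acc -> unified: acc
number: A=_ vs B=pl -> unified: pl
tense: A=past vs B=pres -> CLASH
Clash detected on feature 'tense' (past vs pres); unification fails.

CLASH on 'tense' (past vs pres)


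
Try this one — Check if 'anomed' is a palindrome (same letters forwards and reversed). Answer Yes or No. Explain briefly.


Forward: 'anomed'
Reversed: 'demona'
They differ.

No


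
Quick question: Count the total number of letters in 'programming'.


Spell out 'programming' and number each letter: p(1), r(2), o(3), g(4), r(5), a(6), m(7), m(8), i(9), n(10), g(11). Total: 11 letters.

11


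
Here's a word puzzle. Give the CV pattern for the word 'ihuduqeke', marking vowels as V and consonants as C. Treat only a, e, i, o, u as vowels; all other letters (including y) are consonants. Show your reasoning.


Letter mapping: i = V, h = C, u = V, d = C, u = V, q = C, e = V, k = C, e = V.

VCVCVCVCV


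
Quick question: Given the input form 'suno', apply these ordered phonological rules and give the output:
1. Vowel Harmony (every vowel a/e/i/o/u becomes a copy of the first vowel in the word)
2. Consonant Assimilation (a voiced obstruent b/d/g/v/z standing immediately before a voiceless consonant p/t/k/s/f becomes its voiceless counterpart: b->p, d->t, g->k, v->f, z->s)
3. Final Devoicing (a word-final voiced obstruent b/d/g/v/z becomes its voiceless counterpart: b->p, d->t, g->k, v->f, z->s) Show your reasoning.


Starting form: 'suno'
Rule 1: Vowel Harmony: all vowels become 'u' (matching first vowel). 'suno' -> 'sunu'
Rule 2: Consonant Assimilation: no voiced obstruent (b/d/g/v/z) stands immediately before a voiceless consonant (p/t/k/s/f). No change.
Rule 3: Final Devoicing: the word ends in the vowel 'u', not a consonant. No change.
Final form: 'sunu'

sunu


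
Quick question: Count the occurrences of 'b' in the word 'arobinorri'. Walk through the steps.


Letter 'b' in 'arobinorri': found at position(s) 4 = 1 occurrence(s).

1


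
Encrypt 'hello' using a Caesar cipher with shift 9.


Shift each letter by 9: h -> q, e -> n, l -> u, l -> u, o -> x. Result: 'qnuux'.

qnuux


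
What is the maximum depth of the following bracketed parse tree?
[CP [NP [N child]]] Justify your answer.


Count bracket nesting levels:
'[' at pos 0: depth = 1
'[' at pos 4: depth = 2
'[' at pos 8: depth = 3
Maximum depth reached: 3

3


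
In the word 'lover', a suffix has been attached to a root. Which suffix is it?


The word 'lover' = 'love' (root) + '-er' (suffix). The suffix is '-er'.

er


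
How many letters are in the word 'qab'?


Spell out 'qab' and number each letter: q(1), a(2), b(3). Total: 3 letters.

3


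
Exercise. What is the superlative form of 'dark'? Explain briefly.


Apply superlative formation (add -est): 'dark' -> 'darkest'.

darkest


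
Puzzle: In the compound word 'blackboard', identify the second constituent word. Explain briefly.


Split 'blackboard' into 'black' + 'board'. The second part is 'board'.

board


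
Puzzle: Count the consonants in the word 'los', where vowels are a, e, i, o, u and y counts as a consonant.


Consonants in 'los': l, s = 2 consonants.

2


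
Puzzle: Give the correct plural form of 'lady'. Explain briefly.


Apply rule: Change -y to -ies (consonant + y). 'lady' becomes 'ladies'.

ladies


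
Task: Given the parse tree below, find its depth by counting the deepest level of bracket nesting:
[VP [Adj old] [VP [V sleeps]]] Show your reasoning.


Count bracket nesting levels:
'[' at pos 0: depth = 1
'[' at pos 4: depth = 2
'[' at pos 14: depth = 2
'[' at pos 18: depth = 3
Maximum depth reached: 3

3


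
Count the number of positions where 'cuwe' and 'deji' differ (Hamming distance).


Alignment:
Position 1: 'c' vs 'd' = DIFFER
Position 2: 'u' vs 'e' = DIFFER
Position 3: 'w' vs 'j' = DIFFER
Position 4: 'e' vs 'i' = DIFFER
Total differences: 4

4


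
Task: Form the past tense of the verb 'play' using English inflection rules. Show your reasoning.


Apply rule: Add -ed. 'play' becomes 'played'.

played


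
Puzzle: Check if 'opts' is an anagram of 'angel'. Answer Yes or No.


Sorted letters of 'opts': 'opst'
Sorted letters of 'angel': 'aegln'
They do not match.

No


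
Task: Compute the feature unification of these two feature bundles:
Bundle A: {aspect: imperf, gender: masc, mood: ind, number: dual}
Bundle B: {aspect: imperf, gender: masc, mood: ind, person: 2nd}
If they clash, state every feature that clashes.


Compare features:
aspect: A=imperf vs B=imperf -> unified: imperf
gender: A=masc vs B=masc -> unified: masc
mood: A=ind vs B=ind -> unified: ind
number: A=dual vs B=_ -> unified: dual
person: A=_ vs B=2nd -> unified: 2nd
No clashes found.

Unified: {aspect: imperf, gender: masc, mood: ind, number: dual, person: 2nd}


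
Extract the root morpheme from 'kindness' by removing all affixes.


Remove suffix '-ness' from 'kindness' to get root 'kind'.

kind


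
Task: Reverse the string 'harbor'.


Reverse 'harbor' character by character: 'robrah'.

robrah


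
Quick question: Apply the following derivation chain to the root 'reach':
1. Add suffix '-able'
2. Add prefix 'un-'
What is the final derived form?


Step 1: Add suffix '-able' to 'reach' = 'reachable'
Step 2: Add prefix 'un-' to 'reachable' = 'unreachable'

unreachable


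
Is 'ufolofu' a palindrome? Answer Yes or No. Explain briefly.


Forward: 'ufolofu'
Reversed: 'ufolofu'
They are identical.

Yes


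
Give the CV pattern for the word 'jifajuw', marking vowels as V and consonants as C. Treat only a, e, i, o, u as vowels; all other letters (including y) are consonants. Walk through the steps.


Letter mapping: j = C, i = V, f = C, a = V, j = C, u = V, w = C.

CVCVCVC


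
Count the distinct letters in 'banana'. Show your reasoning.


Unique letters in 'banana': {a, b, n} = 3 distinct letters.

3


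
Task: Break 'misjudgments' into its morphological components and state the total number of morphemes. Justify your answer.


Step 1: Identify prefix: 'mis' (meaning: wrongly)
Step 2: Identify root: 'judge'
Step 3: Identify suffix(es): 'ment, s'
Decomposition: mis- (prefix: wrongly) + judge (root) + -ment (suffix: action/result) + -s (plural)
Total morphemes: 4

4 morphemes (mis- (prefix: wrongly) + judge (root) + -ment (suffix: action/result) + -s (plural))


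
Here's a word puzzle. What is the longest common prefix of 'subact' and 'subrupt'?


Compare from the start: 3 characters match: 'sub'. Mismatch at position 4: 'a' vs 'r'.

sub


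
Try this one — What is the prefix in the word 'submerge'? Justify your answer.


The word 'submerge' = 'sub' (prefix) + 'merge' (root). The prefix is 'sub'.

sub


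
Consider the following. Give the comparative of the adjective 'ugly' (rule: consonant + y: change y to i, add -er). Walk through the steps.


Apply comparative formation (consonant + y: change y to i, add -er): 'ugly' -> 'uglier'.

uglier


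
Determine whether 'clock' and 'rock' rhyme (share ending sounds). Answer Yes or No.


Rime (stressed vowel + following sounds) of 'clock': -ock = /ɒk/
Rime of 'rock': -ock = /ɒk/
/ɒk/ and /ɒk/ are the same ending sound, so the words rhyme.

Yes


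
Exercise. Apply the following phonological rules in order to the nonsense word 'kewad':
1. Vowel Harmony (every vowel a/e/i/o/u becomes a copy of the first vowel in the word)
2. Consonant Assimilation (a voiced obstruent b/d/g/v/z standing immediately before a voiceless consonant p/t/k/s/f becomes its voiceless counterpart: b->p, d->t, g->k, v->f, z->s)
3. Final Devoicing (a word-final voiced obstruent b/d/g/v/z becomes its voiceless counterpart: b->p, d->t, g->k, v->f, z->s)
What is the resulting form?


Starting form: 'kewad'
Rule 1: Vowel Harmony: all vowels become 'e' (matching first vowel). 'kewad' -> 'kewed'
Rule 2: Consonant Assimilation: no voiced obstruent (b/d/g/v/z) stands immediately before a voiceless consonant (p/t/k/s/f). No change.
Rule 3: Final Devoicing: word-final voiced obstruent 'd' becomes voiceless 't'. 'kewed' -> 'kewet'
Final form: 'kewet'

kewet


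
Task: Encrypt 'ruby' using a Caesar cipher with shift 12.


Shift each letter by 12: r -> d, u -> g, b -> n, y -> k. Result: 'dgnk'.

dgnk


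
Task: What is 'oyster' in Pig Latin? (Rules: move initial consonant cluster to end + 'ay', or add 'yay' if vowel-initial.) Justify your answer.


'oyster' starts with a vowel, so add 'yay': 'oysteryay'.

oysteryay


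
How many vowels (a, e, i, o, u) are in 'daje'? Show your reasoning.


Vowels in 'daje': a, e = 2 vowels.

2


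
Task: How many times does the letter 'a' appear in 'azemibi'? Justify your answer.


Letter 'a' in 'azemibi': found at position(s) 1 = 1 occurrence(s).

1


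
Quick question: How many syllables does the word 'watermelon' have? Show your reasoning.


Break 'watermelon' into syllables: wa-ter-mel-on -> wa | ter | mel | on = 4 syllables

4 syllables


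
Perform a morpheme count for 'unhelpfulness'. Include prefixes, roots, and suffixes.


Decomposition: un- (prefix) + help (root) + -ful (suffix) + -ness (suffix) = 4 morpheme(s)

4 morphemes


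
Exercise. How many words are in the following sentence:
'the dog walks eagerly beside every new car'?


Split into words: the | dog | walks | eagerly | beside | every | new | car = 8 words.

8


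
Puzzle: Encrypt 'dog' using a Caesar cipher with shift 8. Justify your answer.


Shift each letter by 8: d -> l, o -> w, g -> o. Result: 'lwo'.

lwo


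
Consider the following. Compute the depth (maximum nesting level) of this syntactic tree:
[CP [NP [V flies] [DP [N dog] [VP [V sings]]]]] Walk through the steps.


Count bracket nesting levels:
'[' at pos 0: depth = 1
'[' at pos 4: depth = 2
'[' at pos 8: depth = 3
'[' at pos 18: depth = 3
'[' at pos 22: depth = 4
'[' at pos 30: depth = 4
'[' at pos 34: depth = 5
Maximum depth reached: 5

5


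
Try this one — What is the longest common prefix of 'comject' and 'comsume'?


Compare from the start: 3 characters match: 'com'. Mismatch at position 4: 'j' vs 's'.

com


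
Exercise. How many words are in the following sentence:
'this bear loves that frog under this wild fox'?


Split into words: this | bear | loves | that | frog | under | this | wild | fox = 9 words.

9


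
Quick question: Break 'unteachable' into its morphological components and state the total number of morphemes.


Step 1: Identify prefix: 'un' (meaning: not/reverse)
Step 2: Identify root: 'teach'
Step 3: Identify suffix(es): 'able'
Decomposition: un- (prefix: not/reverse) + teach (root) + -able (suffix: capable of)
Total morphemes: 3

3 morphemes (un- (prefix: not/reverse) + teach (root) + -able (suffix: capable of))


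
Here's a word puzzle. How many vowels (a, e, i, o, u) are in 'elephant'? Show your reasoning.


Vowels in 'elephant': e, e, a = 3 vowels.

3


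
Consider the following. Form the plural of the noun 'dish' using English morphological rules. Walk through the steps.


Apply rule: Add -es (sibilant/fricative ending). 'dish' becomes 'dishes'.

dishes


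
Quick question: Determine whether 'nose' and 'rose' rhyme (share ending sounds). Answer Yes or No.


Rime (stressed vowel + following sounds) of 'nose': -ose = /oʊz/
Rime of 'rose': -ose = /oʊz/
/oʊz/ and /oʊz/ are the same ending sound, so the words rhyme.

Yes


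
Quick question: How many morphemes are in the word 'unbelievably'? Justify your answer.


Decomposition: un- (prefix) + believe (root) + -able (suffix) + -ly (suffix) = 4 morpheme(s)

4 morphemes


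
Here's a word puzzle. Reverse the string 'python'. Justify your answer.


Reverse 'python' character by character: 'nohtyp'.

nohtyp


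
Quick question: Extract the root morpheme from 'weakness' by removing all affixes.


Remove suffix '-ness' from 'weakness' to get root 'weak'.

weak


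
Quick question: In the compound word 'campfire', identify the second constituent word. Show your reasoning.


Split 'campfire' into 'camp' + 'fire'. The second part is 'fire'.

fire


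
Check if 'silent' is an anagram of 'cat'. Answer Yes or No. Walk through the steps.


Sorted letters of 'silent': 'eilnst'
Sorted letters of 'cat': 'act'
They do not match.

No


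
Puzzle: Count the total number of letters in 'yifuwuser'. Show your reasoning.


Spell out 'yifuwuser' and number each letter: y(1), i(2), f(3), u(4), w(5), u(6), s(7), e(8), r(9). Total: 9 letters.

9


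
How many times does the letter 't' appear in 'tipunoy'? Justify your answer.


Letter 't' in 'tipunoy': found at position(s) 1 = 1 occurrence(s).

1


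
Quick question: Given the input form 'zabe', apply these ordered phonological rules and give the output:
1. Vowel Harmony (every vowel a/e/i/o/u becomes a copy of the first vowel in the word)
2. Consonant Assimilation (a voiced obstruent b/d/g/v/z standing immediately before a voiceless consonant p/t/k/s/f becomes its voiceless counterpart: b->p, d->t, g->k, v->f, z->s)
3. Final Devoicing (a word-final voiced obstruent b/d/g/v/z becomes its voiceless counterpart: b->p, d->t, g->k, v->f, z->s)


Starting form: 'zabe'
Rule 1: Vowel Harmony: all vowels become 'a' (matching first vowel). 'zabe' -> 'zaba'
Rule 2: Consonant Assimilation: no voiced obstruent (b/d/g/v/z) stands immediately before a voiceless consonant (p/t/k/s/f). No change.
Rule 3: Final Devoicing: the word ends in the vowel 'a', not a consonant. No change.
Final form: 'zaba'

zaba


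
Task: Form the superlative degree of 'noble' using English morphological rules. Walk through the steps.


Apply superlative formation (ends in e: add -st): 'noble' -> 'noblest'.

noblest


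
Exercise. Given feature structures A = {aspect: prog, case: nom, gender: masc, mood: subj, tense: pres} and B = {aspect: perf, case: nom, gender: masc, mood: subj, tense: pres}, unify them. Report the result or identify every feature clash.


Compare features:
aspect: A=prog vs B=perf -> CLASH
case: A=nom vs B=nom -> unified: nom
gender: A=masc vs B=masc -> unified: masc
mood: A=subj vs B=subj -> unified: subj
tense: A=pres vs B=pres -> unified: pres
Clash detected on feature 'aspect' (prog vs perf); unification fails.

CLASH on 'aspect' (prog vs perf)


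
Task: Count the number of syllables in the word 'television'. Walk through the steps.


Break 'television' into syllables: tel-e-vi-sion -> tel | e | vi | sion = 4 syllables

4 syllables


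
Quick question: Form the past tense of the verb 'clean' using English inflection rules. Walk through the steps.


Apply rule: Add -ed. 'clean' becomes 'cleaned'.

cleaned


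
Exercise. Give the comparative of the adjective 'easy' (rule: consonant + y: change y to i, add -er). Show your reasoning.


Apply comparative formation (consonant + y: change y to i, add -er): 'easy' -> 'easier'.

easier


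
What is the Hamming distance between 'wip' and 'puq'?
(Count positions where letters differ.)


Alignment:
Position 1: 'w' vs 'p' = DIFFER
Position 2: 'i' vs 'u' = DIFFER
Position 3: 'p' vs 'q' = DIFFER
Total differences: 3

3


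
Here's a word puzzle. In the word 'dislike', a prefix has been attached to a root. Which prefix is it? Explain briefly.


The word 'dislike' = 'dis' (prefix) + 'like' (root). The prefix is 'dis'.

dis


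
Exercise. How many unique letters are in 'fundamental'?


Unique letters in 'fundamental': {a, d, e, f, l, m, n, t, u} = 9 distinct letters.

9


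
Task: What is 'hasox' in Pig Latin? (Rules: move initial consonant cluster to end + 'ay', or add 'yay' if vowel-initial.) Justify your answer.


'hasox': move consonant cluster 'h' to end and add 'ay': 'asoxhay'.

asoxhay


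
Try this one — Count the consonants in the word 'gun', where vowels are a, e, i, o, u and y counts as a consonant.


Consonants in 'gun': g, n = 2 consonants.

2


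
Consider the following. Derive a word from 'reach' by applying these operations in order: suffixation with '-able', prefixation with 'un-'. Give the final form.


Step 1: Add suffix '-able' to 'reach' = 'reachable'
Step 2: Add prefix 'un-' to 'reachable' = 'unreachable'

unreachable


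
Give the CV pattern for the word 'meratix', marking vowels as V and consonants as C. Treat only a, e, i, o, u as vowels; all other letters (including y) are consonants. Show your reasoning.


Letter mapping: m = C, e = V, r = C, a = V, t = C, i = V, x = C.

CVCVCVC


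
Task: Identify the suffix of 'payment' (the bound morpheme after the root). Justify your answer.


The word 'payment' = 'pay' (root) + '-ment' (suffix). The suffix is '-ment'.

ment


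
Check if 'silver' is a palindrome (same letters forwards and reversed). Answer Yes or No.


Forward: 'silver'
Reversed: 'revlis'
They differ.

No


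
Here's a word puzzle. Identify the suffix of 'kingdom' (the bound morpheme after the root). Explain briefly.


The word 'kingdom' = 'king' (root) + '-dom' (suffix). The suffix is '-dom'.

dom


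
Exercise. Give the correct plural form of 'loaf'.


Apply rule: Change -f to -ves. 'loaf' becomes 'loaves'.

loaves


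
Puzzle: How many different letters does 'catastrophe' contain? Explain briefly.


Unique letters in 'catastrophe': {a, c, e, h, o, p, r, s, t} = 9 distinct letters.

9


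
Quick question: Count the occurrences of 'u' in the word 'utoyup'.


Letter 'u' in 'utoyup': found at position(s) 1, 5 = 2 occurrence(s).

2


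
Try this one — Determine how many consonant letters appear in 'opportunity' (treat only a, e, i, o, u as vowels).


Consonants in 'opportunity': p, p, r, t, n, t, y = 7 consonants.

7


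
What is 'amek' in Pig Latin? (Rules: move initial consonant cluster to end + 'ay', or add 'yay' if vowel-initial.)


'amek' starts with a vowel, so add 'yay': 'amekyay'.

amekyay


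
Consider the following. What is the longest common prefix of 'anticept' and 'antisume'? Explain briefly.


Compare from the start: 4 characters match: 'anti'. Mismatch at position 5: 'c' vs 's'.

anti


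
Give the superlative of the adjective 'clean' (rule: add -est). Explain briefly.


Apply superlative formation (add -est): 'clean' -> 'cleanest'.

cleanest


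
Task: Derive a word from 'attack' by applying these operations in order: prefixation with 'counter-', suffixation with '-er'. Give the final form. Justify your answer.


Step 1: Add prefix 'counter-' to 'attack' = 'counterattack'
Step 2: Add suffix '-er' to 'counterattack' = 'counterattacker'

counterattacker


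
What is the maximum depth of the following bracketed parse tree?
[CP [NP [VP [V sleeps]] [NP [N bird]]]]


Count bracket nesting levels:
'[' at pos 0: depth = 1
'[' at pos 4: depth = 2
'[' at pos 8: depth = 3
'[' at pos 12: depth = 4
'[' at pos 24: depth = 3
'[' at pos 28: depth = 4
Maximum depth reached: 4

4


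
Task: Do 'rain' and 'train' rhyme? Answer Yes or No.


Rime (stressed vowel + following sounds) of 'rain': -ain = /eɪn/
Rime of 'train': -ain = /eɪn/
/eɪn/ and /eɪn/ are the same ending sound, so the words rhyme.

Yes


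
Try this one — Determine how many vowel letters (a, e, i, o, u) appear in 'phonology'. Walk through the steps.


Vowels in 'phonology': o, o, o = 3 vowels.

3


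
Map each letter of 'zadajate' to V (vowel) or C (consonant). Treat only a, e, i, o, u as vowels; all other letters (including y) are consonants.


Letter mapping: z = C, a = V, d = C, a = V, j = C, a = V, t = C, e = V.

CVCVCVCV


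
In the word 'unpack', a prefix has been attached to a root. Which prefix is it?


The word 'unpack' = 'un' (prefix) + 'pack' (root). The prefix is 'un'.

un


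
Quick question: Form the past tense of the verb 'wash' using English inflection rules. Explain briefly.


Apply rule: Add -ed. 'wash' becomes 'washed'.

washed


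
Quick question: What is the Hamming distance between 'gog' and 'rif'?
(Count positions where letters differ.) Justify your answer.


Alignment:
Position 1: 'g' vs 'r' = DIFFER
Position 2: 'o' vs 'i' = DIFFER
Position 3: 'g' vs 'f' = DIFFER
Total differences: 3

3


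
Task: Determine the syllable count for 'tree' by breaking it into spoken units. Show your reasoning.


Break 'tree' into syllables: tree -> tree = 1 syllable

1 syllable


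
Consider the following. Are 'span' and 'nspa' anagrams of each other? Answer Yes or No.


Sorted letters of 'span': 'anps'
Sorted letters of 'nspa': 'anps'
They match.

Yes


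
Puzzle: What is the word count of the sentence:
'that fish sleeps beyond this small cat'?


Split into words: that | fish | sleeps | beyond | this | small | cat = 7 words.

7


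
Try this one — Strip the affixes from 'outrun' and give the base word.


Remove prefix 'out' from 'outrun' to get root 'run'.

run


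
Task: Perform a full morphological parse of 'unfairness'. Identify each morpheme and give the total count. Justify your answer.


Step 1: Identify prefix: 'un' (meaning: not/reverse)
Step 2: Identify root: 'fair'
Step 3: Identify suffix(es): 'ness'
Decomposition: un- (prefix: not/reverse) + fair (root) + -ness (suffix: state of)
Total morphemes: 3

3 morphemes (un- (prefix: not/reverse) + fair (root) + -ness (suffix: state of))


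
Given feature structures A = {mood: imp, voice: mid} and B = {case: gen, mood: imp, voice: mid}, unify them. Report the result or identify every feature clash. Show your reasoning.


Compare features:
case: A=_ vs B=gen -> unified: gen
mood: A=imp vs B=imp -> unified: imp
voice: A=mid vs B=mid -> unified: mid
No clashes found.

Unified: {case: gen, mood: imp, voice: mid}


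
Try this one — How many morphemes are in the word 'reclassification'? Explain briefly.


Decomposition: re- (prefix) + class (root) + -ify (suffix) + -ation (suffix) = 4 morpheme(s)

4 morphemes
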